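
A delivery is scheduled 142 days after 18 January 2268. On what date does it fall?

8 June 2268

Count 142 days after January 18, 2268:
January 2268: 31 − 18 = 13 days remain.
Then February 2268 (29), March (31), April (30), May (31): 29 + 31 + 30 + 31 = 121 days.
June 1–8, 2268: 8 days.
Total: 13 + 121 + 8 = 142 days.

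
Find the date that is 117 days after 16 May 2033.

10 September 2033

Count 117 days after May 16, 2033:
May 2033: 31 − 16 = 15 days remain.
Then June (30), July (31), August (31): 30 + 31 + 31 = 92 days.
September 1–10, 2033: 10 days.
Total: 15 + 92 + 10 = 117 days.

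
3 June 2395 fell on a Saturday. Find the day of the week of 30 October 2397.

Thursday

June 2395: 30 − 3 = 27 days remain.
Then 27 full months totalling 823 days.
October 1–30, 2397: 30 days.
Total: 27 + 823 + 30 = 880 days.
880 mod 7 = 5, so 5 days after Saturday is Thursday.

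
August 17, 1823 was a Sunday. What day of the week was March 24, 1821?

Saturday

Count forward from the earlier date (March 24, 1821) to the later (August 17, 1823):
Day-of-year of March 24, 1821: 83.
Day-of-year of August 17, 1823: 229.
1821 has 365 days, so 365 − 83 = 282 days remain in 1821.
Full years: 1822: 365. Sum = 365.
Total: 282 + 365 + 229 = 876 days.
876 mod 7 = 1, so 1 day before Sunday is Saturday.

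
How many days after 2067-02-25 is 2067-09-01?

188

February 2067: 28 − 25 = 3 days remain (2067 is not a leap year, so February has 28 days).
Then March (31), April (30), May (31), June (30), July (31), August (31): 31 + 30 + 31 + 30 + 31 + 31 = 184 days.
September 1, 2067: 1 day.
Total: 3 + 184 + 1 = 188 days.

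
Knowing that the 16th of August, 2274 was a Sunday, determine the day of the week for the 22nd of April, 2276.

Saturday

August 16, 2274 → August 16, 2275: 365 days.
August 2275: 31 − 16 = 15 days remain.
Then September (30), October (31), November (30), December (31), January (31), February 2276 (29), March (31): 30 + 31 + 30 + 31 + 31 + 29 + 31 = 213 days.
April 1–22, 2276: 22 days.
Residual: 250 days.
Total: 615 days.
615 mod 7 = 6, so 6 days after Sunday is Saturday.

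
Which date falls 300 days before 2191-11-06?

2191-01-10

Count 300 days before November 6, 2191:
January 2191: 31 − 10 = 21 days remain.
Then 9 full months totalling 273 days.
November 1–6, 2191: 6 days.
Total: 21 + 273 + 6 = 300 days.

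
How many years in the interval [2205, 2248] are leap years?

Years divisible by 4 in [2205, 2248]: 2208, 2212, 2216, 2220, 2224, 2228, 2232, 2236, 2240, 2244, 2248.
No century exceptions apply. Count: 11.

11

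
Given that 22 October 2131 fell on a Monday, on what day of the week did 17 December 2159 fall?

Monday

From October 22, 2131 to October 22, 2159: 28 years, of which 7 contain a Feb 29 — 21×365 + 7×366 = 10227 days.
October 2159: 31 − 22 = 9 days remain.
Then November (30): 30 days.
December 1–17, 2159: 17 days.
Residual: 56 days.
Total: 10283 days.
10283 is a multiple of 7, so 17 December 2159 falls on the same weekday: Monday.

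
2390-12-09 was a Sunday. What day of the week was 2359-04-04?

Saturday

Count forward from the earlier date (April 4, 2359) to the later (December 9, 2390):
Day-of-year of April 4, 2359: 94.
Day-of-year of December 9, 2390: 343.
2359 has 365 days, so 365 − 94 = 271 days remain in 2359.
Full years 2360–2389: 22 common + 8 leap = 22×365 + 8×366 = 10958 days.
Total: 271 + 10958 + 343 = 11572 days.
11572 mod 7 = 1, so 1 day before Sunday is Saturday.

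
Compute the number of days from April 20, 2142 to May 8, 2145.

1114

April 20, 2142 → April 20, 2143: 365 days.
April 20, 2143 → April 20, 2144: 366 days (2144 is a leap year).
April 20, 2144 → April 20, 2145: 365 days.
April 2145: 30 − 20 = 10 days remain.
May 1–8, 2145: 8 days.
Residual: 18 days.
Total: 1114 days.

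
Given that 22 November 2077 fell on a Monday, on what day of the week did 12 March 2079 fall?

Day-of-year of November 22, 2077: 326.
Day-of-year of March 12, 2079: 71.
2077 has 365 days, so 365 − 326 = 39 days remain in 2077.
Full years: 2078: 365. Sum = 365.
Total: 39 + 365 + 71 = 475 days.
475 mod 7 = 6, so 6 days after Monday is Sunday.

Sunday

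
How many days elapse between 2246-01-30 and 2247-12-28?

697

Day-of-year of January 30, 2246: 30.
Day-of-year of December 28, 2247: 362.
2246 has 365 days, so 365 − 30 = 335 days remain in 2246.
Total: 335 + 362 = 697 days.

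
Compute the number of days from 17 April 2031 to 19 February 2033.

674

Day-of-year of April 17, 2031: 107.
Day-of-year of February 19, 2033: 50.
2031 has 365 days, so 365 − 107 = 258 days remain in 2031.
Full years: 2032: 366. Sum = 366.
Total: 258 + 366 + 50 = 674 days.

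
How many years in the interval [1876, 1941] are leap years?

16

Years divisible by 4: 1876, 1880, …, 1940 — 17 in all.
Of these, 1900 is divisible by 100 but not 400, so not leap.
Leap years: 17 − 1 = 16.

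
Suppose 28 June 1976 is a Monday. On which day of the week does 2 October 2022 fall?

Day-of-year of June 28, 1976: 180.
Day-of-year of October 2, 2022: 275.
1976 has 366 days, so 366 − 180 = 186 days remain in 1976.
Full years 1977–2021: 34 common + 11 leap = 34×365 + 11×366 = 16436 days.
Total: 186 + 16436 + 275 = 16897 days.
16897 mod 7 = 6, so 6 days after Monday is Sunday.

Sunday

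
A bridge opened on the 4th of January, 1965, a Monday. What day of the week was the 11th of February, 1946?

Count forward from the earlier date (February 11, 1946) to the later (January 4, 1965):
Day-of-year of February 11, 1946: 42.
Day-of-year of January 4, 1965: 4.
1946 has 365 days, so 365 − 42 = 323 days remain in 1946.
Full years 1947–1964: 13 common + 5 leap = 13×365 + 5×366 = 6575 days.
Total: 323 + 6575 + 4 = 6902 days.
6902 is a multiple of 7, so the 11th of February, 1946 falls on the same weekday: Monday.

Monday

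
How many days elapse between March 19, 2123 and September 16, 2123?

181

March 2123: 31 − 19 = 12 days remain.
Then April (30), May (31), June (30), July (31), August (31): 30 + 31 + 30 + 31 + 31 = 153 days.
September 1–16, 2123: 16 days.
Total: 12 + 153 + 16 = 181 days.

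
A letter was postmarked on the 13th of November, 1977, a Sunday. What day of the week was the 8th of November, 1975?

Saturday

Count forward from the earlier date (November 8, 1975) to the later (November 13, 1977):
November 1975: 30 − 8 = 22 days remain.
Then 23 full months totalling 701 days.
November 1–13, 1977: 13 days.
Total: 22 + 701 + 13 = 736 days.
736 mod 7 = 1, so 1 day before Sunday is Saturday.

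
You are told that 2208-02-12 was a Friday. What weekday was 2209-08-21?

Monday

February 12, 2208 → February 12, 2209: 366 days (2208 is a leap year).
February 2209: 28 − 12 = 16 days remain (2209 is not a leap year, so February has 28 days).
Then March (31), April (30), May (31), June (30), July (31): 31 + 30 + 31 + 30 + 31 = 153 days.
August 1–21, 2209: 21 days.
Residual: 190 days.
Total: 556 days.
556 mod 7 = 3, so 3 days after Friday is Monday.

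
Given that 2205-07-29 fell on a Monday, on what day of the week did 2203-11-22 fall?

Count forward from the earlier date (November 22, 2203) to the later (July 29, 2205):
November 22, 2203 → November 22, 2204: 366 days (2204 is a leap year).
November 2204: 30 − 22 = 8 days remain.
Then December (31), January (31), February 2205 (28), March (31), April (30), May (31), June (30): 31 + 31 + 28 + 31 + 30 + 31 + 30 = 212 days.
July 1–29, 2205: 29 days.
Residual: 249 days.
Total: 615 days.
615 mod 7 = 6, so 6 days before Monday is Tuesday.

Tuesday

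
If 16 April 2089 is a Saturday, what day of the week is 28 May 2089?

April 2089: 30 − 16 = 14 days remain.
May 1–28, 2089: 28 days.
Total: 14 + 28 = 42 days.
42 is a multiple of 7, so 28 May 2089 falls on the same weekday: Saturday.

Saturday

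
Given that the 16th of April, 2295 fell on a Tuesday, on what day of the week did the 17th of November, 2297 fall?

Wednesday

Day-of-year of April 16, 2295: 106.
Day-of-year of November 17, 2297: 321.
2295 has 365 days, so 365 − 106 = 259 days remain in 2295.
Full years: 2296: 366. Sum = 366.
Total: 259 + 366 + 321 = 946 days.
946 mod 7 = 1, so 1 day after Tuesday is Wednesday.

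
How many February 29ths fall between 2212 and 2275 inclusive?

Years divisible by 4: 2212, 2216, …, 2272 — 16 in all.
No century exceptions apply. Count: 16.

16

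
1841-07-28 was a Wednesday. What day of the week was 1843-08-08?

July 1841: 31 − 28 = 3 days remain.
Then 24 full months totalling 730 days.
August 1–8, 1843: 8 days.
Total: 3 + 730 + 8 = 741 days.
741 mod 7 = 6, so 6 days after Wednesday is Tuesday.

Tuesday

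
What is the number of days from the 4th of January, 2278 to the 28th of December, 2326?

17889

From January 4, 2278 to January 4, 2326: 48 years, of which 11 contain a Feb 29 — 37×365 + 11×366 = 17531 days.
(2300 is not a leap year (divisible by 100 but not 400).)
January 2326: 31 − 4 = 27 days remain.
Then 10 full months totalling 303 days.
December 1–28, 2326: 28 days.
Residual: 358 days.
Total: 17889 days.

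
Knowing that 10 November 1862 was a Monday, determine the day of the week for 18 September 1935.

From November 10, 1862 to November 10, 1934: 72 years, of which 17 contain a Feb 29 — 55×365 + 17×366 = 26297 days.
(1900 is not a leap year (divisible by 100 but not 400).)
November 1934: 30 − 10 = 20 days remain.
Then 9 full months totalling 274 days.
September 1–18, 1935: 18 days.
Residual: 312 days.
Total: 26609 days.
26609 mod 7 = 2, so 2 days after Monday is Wednesday.

Wednesday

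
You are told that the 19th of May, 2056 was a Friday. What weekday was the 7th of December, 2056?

Thursday

May 2056: 31 − 19 = 12 days remain.
Then June (30), July (31), August (31), September (30), October (31), November (30): 30 + 31 + 31 + 30 + 31 + 30 = 183 days.
December 1–7, 2056: 7 days.
Total: 12 + 183 + 7 = 202 days.
202 mod 7 = 6, so 6 days after Friday is Thursday.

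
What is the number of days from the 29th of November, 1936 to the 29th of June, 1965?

From November 29, 1936 to November 29, 1964: 28 years, of which 7 contain a Feb 29 — 21×365 + 7×366 = 10227 days.
November 1964: 30 − 29 = 1 day remains.
Then December (31), January (31), February 1965 (28), March (31), April (30), May (31): 31 + 31 + 28 + 31 + 30 + 31 = 182 days.
June 1–29, 1965: 29 days.
Residual: 212 days.
Total: 10439 days.

10439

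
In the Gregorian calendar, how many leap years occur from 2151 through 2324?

Years divisible by 4: 2152, 2156, …, 2324 — 44 in all.
Of these, 2200, 2300 are divisible by 100 but not 400, so not leap.
Leap years: 44 − 2 = 42.

42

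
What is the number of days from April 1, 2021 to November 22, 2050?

10827

From April 1, 2021 to April 1, 2050: 29 years, of which 7 contain a Feb 29 — 22×365 + 7×366 = 10592 days.
April 2050: 30 − 1 = 29 days remain.
Then May (31), June (30), July (31), August (31), September (30), October (31): 31 + 30 + 31 + 31 + 30 + 31 = 184 days.
November 1–22, 2050: 22 days.
Residual: 235 days.
Total: 10827 days.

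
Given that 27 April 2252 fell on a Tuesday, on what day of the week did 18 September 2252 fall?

April 2252: 30 − 27 = 3 days remain.
Then May (31), June (30), July (31), August (31): 31 + 30 + 31 + 31 = 123 days.
September 1–18, 2252: 18 days.
Total: 3 + 123 + 18 = 144 days.
144 mod 7 = 4, so 4 days after Tuesday is Saturday.

Saturday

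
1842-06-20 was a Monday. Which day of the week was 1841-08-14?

Count forward from the earlier date (August 14, 1841) to the later (June 20, 1842):
Day-of-year of August 14, 1841: 226.
Day-of-year of June 20, 1842: 171.
1841 has 365 days, so 365 − 226 = 139 days remain in 1841.
Total: 139 + 171 = 310 days.
310 mod 7 = 2, so 2 days before Monday is Saturday.

Saturday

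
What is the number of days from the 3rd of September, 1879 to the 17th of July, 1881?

683

September 1879: 30 − 3 = 27 days remain.
Then 21 full months totalling 639 days.
July 1–17, 1881: 17 days.
Total: 27 + 639 + 17 = 683 days.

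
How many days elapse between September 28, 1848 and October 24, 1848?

September 1848: 30 − 28 = 2 days remain.
October 1–24, 1848: 24 days.
Total: 2 + 24 = 26 days.

26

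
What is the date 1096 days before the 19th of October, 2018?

the 19th of October, 2015

Count 1096 days before October 19, 2018:
Day-of-year of October 19, 2015: 292.
Day-of-year of October 19, 2018: 292.
2015 has 365 days, so 365 − 292 = 73 days remain in 2015.
Full years: 2016: 366; 2017: 365. Sum = 731.
Total: 73 + 731 + 292 = 1096 days.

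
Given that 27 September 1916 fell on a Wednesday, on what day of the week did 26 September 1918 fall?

September 27, 1916 → September 27, 1917: 365 days.
September 1917: 30 − 27 = 3 days remain.
Then 11 full months totalling 335 days.
September 1–26, 1918: 26 days.
Residual: 364 days.
Total: 729 days.
729 mod 7 = 1, so 1 day after Wednesday is Thursday.

Thursday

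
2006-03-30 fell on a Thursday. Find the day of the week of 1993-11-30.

Count forward from the earlier date (November 30, 1993) to the later (March 30, 2006):
Day-of-year of November 30, 1993: 334.
Day-of-year of March 30, 2006: 89.
1993 has 365 days, so 365 − 334 = 31 days remain in 1993.
Full years 1994–2005: 9 common + 3 leap = 9×365 + 3×366 = 4383 days.
Total: 31 + 4383 + 89 = 4503 days.
4503 mod 7 = 2, so 2 days before Thursday is Tuesday.

Tuesday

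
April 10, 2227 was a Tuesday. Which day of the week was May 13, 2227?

Sunday

April 2227: 30 − 10 = 20 days remain.
May 1–13, 2227: 13 days.
Total: 20 + 13 = 33 days.
33 mod 7 = 5, so 5 days after Tuesday is Sunday.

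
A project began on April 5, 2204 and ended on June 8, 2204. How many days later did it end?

April 2204: 30 − 5 = 25 days remain.
Then May (31): 31 days.
June 1–8, 2204: 8 days.
Total: 25 + 31 + 8 = 64 days.

64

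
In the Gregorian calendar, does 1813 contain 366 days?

1813 is not a leap year.

No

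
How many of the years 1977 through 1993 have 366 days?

4

Years divisible by 4 in [1977, 1993]: 1980, 1984, 1988, 1992.
No century exceptions apply. Count: 4.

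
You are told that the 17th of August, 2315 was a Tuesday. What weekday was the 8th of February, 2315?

Monday

Count forward from the earlier date (February 8, 2315) to the later (August 17, 2315):
February 2315: 28 − 8 = 20 days remain (2315 is not a leap year, so February has 28 days).
Then March (31), April (30), May (31), June (30), July (31): 31 + 30 + 31 + 30 + 31 = 153 days.
August 1–17, 2315: 17 days.
Total: 20 + 153 + 17 = 190 days.
190 mod 7 = 1, so 1 day before Tuesday is Monday.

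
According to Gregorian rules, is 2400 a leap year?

Yes

2400 is a leap year (divisible by 400).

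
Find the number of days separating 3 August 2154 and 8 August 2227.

26667

From August 3, 2154 to August 3, 2227: 73 years, of which 17 contain a Feb 29 — 56×365 + 17×366 = 26662 days.
(2200 is not a leap year (divisible by 100 but not 400).)
Within August 2227: 8 − 3 = 5 days.
Total: 26667 days.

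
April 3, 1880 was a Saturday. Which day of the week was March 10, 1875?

Wednesday

Count forward from the earlier date (March 10, 1875) to the later (April 3, 1880):
March 10, 1875 → March 10, 1876: 366 days (1876 is a leap year).
March 10, 1876 → March 10, 1877: 365 days.
March 10, 1877 → March 10, 1878: 365 days.
March 10, 1878 → March 10, 1879: 365 days.
March 10, 1879 → March 10, 1880: 366 days (1880 is a leap year).
March 1880: 31 − 10 = 21 days remain.
April 1–3, 1880: 3 days.
Residual: 24 days.
Total: 1851 days.
1851 mod 7 = 3, so 3 days before Saturday is Wednesday.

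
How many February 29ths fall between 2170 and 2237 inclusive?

Years divisible by 4: 2172, 2176, …, 2236 — 17 in all.
Of these, 2200 is divisible by 100 but not 400, so not leap.
Leap years: 17 − 1 = 16.

16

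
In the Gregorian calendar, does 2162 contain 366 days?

2162 is not a leap year.

No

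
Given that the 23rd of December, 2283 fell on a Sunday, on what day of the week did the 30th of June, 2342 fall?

Tuesday

From December 23, 2283 to December 23, 2341: 58 years, of which 14 contain a Feb 29 — 44×365 + 14×366 = 21184 days.
(2300 is not a leap year (divisible by 100 but not 400).)
December 2341: 31 − 23 = 8 days remain.
Then January (31), February 2342 (28), March (31), April (30), May (31): 31 + 28 + 31 + 30 + 31 = 151 days.
June 1–30, 2342: 30 days.
Residual: 189 days.
Total: 21373 days.
21373 mod 7 = 2, so 2 days after Sunday is Tuesday.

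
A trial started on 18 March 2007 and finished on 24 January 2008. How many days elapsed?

312

March 2007: 31 − 18 = 13 days remain.
Then 9 full months totalling 275 days.
January 1–24, 2008: 24 days.
Total: 13 + 275 + 24 = 312 days.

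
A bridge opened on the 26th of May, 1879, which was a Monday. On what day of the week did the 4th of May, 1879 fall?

Sunday

Count forward from the earlier date (May 4, 1879) to the later (May 26, 1879):
Within May 1879: 26 − 4 = 22 days.
22 mod 7 = 1, so 1 day before Monday is Sunday.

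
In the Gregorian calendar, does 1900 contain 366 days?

No

1900 is not a leap year (divisible by 100 but not 400).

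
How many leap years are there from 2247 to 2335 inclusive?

21

Years divisible by 4: 2248, 2252, …, 2332 — 22 in all.
Of these, 2300 is divisible by 100 but not 400, so not leap.
Leap years: 22 − 1 = 21.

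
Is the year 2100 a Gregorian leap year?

No

2100 is not a leap year (divisible by 100 but not 400).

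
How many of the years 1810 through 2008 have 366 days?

49

Years divisible by 4: 1812, 1816, …, 2008 — 50 in all.
Of these, 1900 is divisible by 100 but not 400, so not leap.
2000 is divisible by 400, so still leap.
Leap years: 50 − 1 = 49.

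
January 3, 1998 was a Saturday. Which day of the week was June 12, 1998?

January 1998: 31 − 3 = 28 days remain.
Then February 1998 (28), March (31), April (30), May (31): 28 + 31 + 30 + 31 = 120 days.
June 1–12, 1998: 12 days.
Total: 28 + 120 + 12 = 160 days.
160 mod 7 = 6, so 6 days after Saturday is Friday.

Friday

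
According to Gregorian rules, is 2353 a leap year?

2353 is not a leap year.

No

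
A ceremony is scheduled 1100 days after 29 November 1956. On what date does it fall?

4 December 1959

Count 1100 days after November 29, 1956:
Day-of-year of November 29, 1956: 334.
Day-of-year of December 4, 1959: 338.
1956 has 366 days, so 366 − 334 = 32 days remain in 1956.
Full years: 1957: 365; 1958: 365. Sum = 730.
Total: 32 + 730 + 338 = 1100 days.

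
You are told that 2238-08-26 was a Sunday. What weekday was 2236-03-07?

Count forward from the earlier date (March 7, 2236) to the later (August 26, 2238):
March 7, 2236 → March 7, 2237: 365 days.
March 7, 2237 → March 7, 2238: 365 days.
March 2238: 31 − 7 = 24 days remain.
Then April (30), May (31), June (30), July (31): 30 + 31 + 30 + 31 = 122 days.
August 1–26, 2238: 26 days.
Residual: 172 days.
Total: 902 days.
902 mod 7 = 6, so 6 days before Sunday is Monday.

Monday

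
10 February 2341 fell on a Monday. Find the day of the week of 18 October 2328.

Thursday

Count forward from the earlier date (October 18, 2328) to the later (February 10, 2341):
Day-of-year of October 18, 2328: 292.
Day-of-year of February 10, 2341: 41.
2328 has 366 days, so 366 − 292 = 74 days remain in 2328.
Full years 2329–2340: 9 common + 3 leap = 9×365 + 3×366 = 4383 days.
Total: 74 + 4383 + 41 = 4498 days.
4498 mod 7 = 4, so 4 days before Monday is Thursday.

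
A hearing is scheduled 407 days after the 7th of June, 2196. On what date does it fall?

the 19th of July, 2197

Count 407 days after June 7, 2196:
June 7, 2196 → June 7, 2197: 365 days.
June 2197: 30 − 7 = 23 days remain.
July 1–19, 2197: 19 days.
Residual: 42 days.
Total: 407 days.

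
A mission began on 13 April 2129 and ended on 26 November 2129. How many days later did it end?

April 2129: 30 − 13 = 17 days remain.
Then May (31), June (30), July (31), August (31), September (30), October (31): 31 + 30 + 31 + 31 + 30 + 31 = 184 days.
November 1–26, 2129: 26 days.
Total: 17 + 184 + 26 = 227 days.

227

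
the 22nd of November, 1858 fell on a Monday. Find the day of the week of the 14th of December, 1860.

November 22, 1858 → November 22, 1859: 365 days.
November 22, 1859 → November 22, 1860: 366 days (1860 is a leap year).
November 1860: 30 − 22 = 8 days remain.
December 1–14, 1860: 14 days.
Residual: 22 days.
Total: 753 days.
753 mod 7 = 4, so 4 days after Monday is Friday.

Friday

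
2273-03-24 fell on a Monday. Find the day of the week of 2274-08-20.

Thursday

March 2273: 31 − 24 = 7 days remain.
Then 16 full months totalling 487 days.
August 1–20, 2274: 20 days.
Total: 7 + 487 + 20 = 514 days.
514 mod 7 = 3, so 3 days after Monday is Thursday.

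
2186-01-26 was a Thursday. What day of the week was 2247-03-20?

From January 26, 2186 to January 26, 2247: 61 years, of which 14 contain a Feb 29 — 47×365 + 14×366 = 22279 days.
(2200 is not a leap year (divisible by 100 but not 400).)
January 2247: 31 − 26 = 5 days remain.
Then February 2247 (28): 28 days.
March 1–20, 2247: 20 days.
Residual: 53 days.
Total: 22332 days.
22332 mod 7 = 2, so 2 days after Thursday is Saturday.

Saturday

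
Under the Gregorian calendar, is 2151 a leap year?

No

2151 is not a leap year.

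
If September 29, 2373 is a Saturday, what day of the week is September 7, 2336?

Count forward from the earlier date (September 7, 2336) to the later (September 29, 2373):
Day-of-year of September 7, 2336: 251.
Day-of-year of September 29, 2373: 272.
2336 has 366 days, so 366 − 251 = 115 days remain in 2336.
Full years 2337–2372: 27 common + 9 leap = 27×365 + 9×366 = 13149 days.
Total: 115 + 13149 + 272 = 13536 days.
13536 mod 7 = 5, so 5 days before Saturday is Monday.

Monday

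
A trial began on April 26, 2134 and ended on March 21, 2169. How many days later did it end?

From April 26, 2134 to April 26, 2168: 34 years, of which 9 contain a Feb 29 — 25×365 + 9×366 = 12419 days.
April 2168: 30 − 26 = 4 days remain.
Then 10 full months totalling 304 days.
March 1–21, 2169: 21 days.
Residual: 329 days.
Total: 12748 days.

12748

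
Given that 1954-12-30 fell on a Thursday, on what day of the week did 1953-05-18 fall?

Count forward from the earlier date (May 18, 1953) to the later (December 30, 1954):
May 1953: 31 − 18 = 13 days remain.
Then 18 full months totalling 548 days.
December 1–30, 1954: 30 days.
Total: 13 + 548 + 30 = 591 days.
591 mod 7 = 3, so 3 days before Thursday is Monday.

Monday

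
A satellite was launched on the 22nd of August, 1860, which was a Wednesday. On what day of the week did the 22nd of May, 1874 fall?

From August 22, 1860 to August 22, 1873: 13 years, of which 3 contain a Feb 29 — 10×365 + 3×366 = 4748 days.
August 1873: 31 − 22 = 9 days remain.
Then September (30), October (31), November (30), December (31), January (31), February 1874 (28), March (31), April (30): 30 + 31 + 30 + 31 + 31 + 28 + 31 + 30 = 242 days.
May 1–22, 1874: 22 days.
Residual: 273 days.
Total: 5021 days.
5021 mod 7 = 2, so 2 days after Wednesday is Friday.

Friday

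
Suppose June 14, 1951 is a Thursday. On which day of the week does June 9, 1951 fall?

Saturday

Count forward from the earlier date (June 9, 1951) to the later (June 14, 1951):
Within June 1951: 14 − 9 = 5 days.
5 mod 7 = 5, so 5 days before Thursday is Saturday.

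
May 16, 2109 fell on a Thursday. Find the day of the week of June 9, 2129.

Day-of-year of May 16, 2109: 136.
Day-of-year of June 9, 2129: 160.
2109 has 365 days, so 365 − 136 = 229 days remain in 2109.
Full years 2110–2128: 14 common + 5 leap = 14×365 + 5×366 = 6940 days.
Total: 229 + 6940 + 160 = 7329 days.
7329 is a multiple of 7, so June 9, 2129 falls on the same weekday: Thursday.

Thursday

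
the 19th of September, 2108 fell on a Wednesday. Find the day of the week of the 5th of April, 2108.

Thursday

Count forward from the earlier date (April 5, 2108) to the later (September 19, 2108):
April 2108: 30 − 5 = 25 days remain.
Then May (31), June (30), July (31), August (31): 31 + 30 + 31 + 31 = 123 days.
September 1–19, 2108: 19 days.
Total: 25 + 123 + 19 = 167 days.
167 mod 7 = 6, so 6 days before Wednesday is Thursday.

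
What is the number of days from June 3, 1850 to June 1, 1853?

Day-of-year of June 3, 1850: 154.
Day-of-year of June 1, 1853: 152.
1850 has 365 days, so 365 − 154 = 211 days remain in 1850.
Full years: 1851: 365; 1852: 366. Sum = 731.
Total: 211 + 731 + 152 = 1094 days.

1094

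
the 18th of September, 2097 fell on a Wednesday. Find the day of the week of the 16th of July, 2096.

Count forward from the earlier date (July 16, 2096) to the later (September 18, 2097):
July 16, 2096 → July 16, 2097: 365 days.
July 2097: 31 − 16 = 15 days remain.
Then August (31): 31 days.
September 1–18, 2097: 18 days.
Residual: 64 days.
Total: 429 days.
429 mod 7 = 2, so 2 days before Wednesday is Monday.

Monday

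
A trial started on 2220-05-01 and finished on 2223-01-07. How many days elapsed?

981

May 1, 2220 → May 1, 2221: 365 days.
May 1, 2221 → May 1, 2222: 365 days.
May 2222: 31 − 1 = 30 days remain.
Then June (30), July (31), August (31), September (30), October (31), November (30), December (31): 30 + 31 + 31 + 30 + 31 + 30 + 31 = 214 days.
January 1–7, 2223: 7 days.
Residual: 251 days.
Total: 981 days.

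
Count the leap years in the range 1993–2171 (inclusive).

Years divisible by 4: 1996, 2000, …, 2168 — 44 in all.
Of these, 2100 is divisible by 100 but not 400, so not leap.
2000 is divisible by 400, so still leap.
Leap years: 44 − 1 = 43.

43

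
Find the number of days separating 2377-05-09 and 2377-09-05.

119

May 2377: 31 − 9 = 22 days remain.
Then June (30), July (31), August (31): 30 + 31 + 31 = 92 days.
September 1–5, 2377: 5 days.
Total: 22 + 92 + 5 = 119 days.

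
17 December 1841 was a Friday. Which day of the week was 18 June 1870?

From December 17, 1841 to December 17, 1869: 28 years, of which 7 contain a Feb 29 — 21×365 + 7×366 = 10227 days.
December 1869: 31 − 17 = 14 days remain.
Then January (31), February 1870 (28), March (31), April (30), May (31): 31 + 28 + 31 + 30 + 31 = 151 days.
June 1–18, 1870: 18 days.
Residual: 183 days.
Total: 10410 days.
10410 mod 7 = 1, so 1 day after Friday is Saturday.

Saturday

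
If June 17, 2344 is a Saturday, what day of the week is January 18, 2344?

Count forward from the earlier date (January 18, 2344) to the later (June 17, 2344):
January 2344: 31 − 18 = 13 days remain.
Then February 2344 (29), March (31), April (30), May (31): 29 + 31 + 30 + 31 = 121 days.
June 1–17, 2344: 17 days.
Total: 13 + 121 + 17 = 151 days.
151 mod 7 = 4, so 4 days before Saturday is Tuesday.

Tuesday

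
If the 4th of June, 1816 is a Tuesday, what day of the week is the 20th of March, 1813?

Count forward from the earlier date (March 20, 1813) to the later (June 4, 1816):
March 20, 1813 → March 20, 1814: 365 days.
March 20, 1814 → March 20, 1815: 365 days.
March 20, 1815 → March 20, 1816: 366 days (1816 is a leap year).
March 1816: 31 − 20 = 11 days remain.
Then April (30), May (31): 30 + 31 = 61 days.
June 1–4, 1816: 4 days.
Residual: 76 days.
Total: 1172 days.
1172 mod 7 = 3, so 3 days before Tuesday is Saturday.

Saturday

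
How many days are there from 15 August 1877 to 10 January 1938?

22062

Day-of-year of August 15, 1877: 227.
Day-of-year of January 10, 1938: 10.
1877 has 365 days, so 365 − 227 = 138 days remain in 1877.
Full years 1878–1937: 46 common + 14 leap = 46×365 + 14×366 = 21914 days.
Total: 138 + 21914 + 10 = 22062 days.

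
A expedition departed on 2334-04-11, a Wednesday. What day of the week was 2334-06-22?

April 2334: 30 − 11 = 19 days remain.
Then May (31): 31 days.
June 1–22, 2334: 22 days.
Total: 19 + 31 + 22 = 72 days.
72 mod 7 = 2, so 2 days after Wednesday is Friday.

Friday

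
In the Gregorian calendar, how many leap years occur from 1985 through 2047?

15

Years divisible by 4: 1988, 1992, …, 2044 — 15 in all.
2000 is divisible by 400, so still leap.
No century exceptions apply. Count: 15.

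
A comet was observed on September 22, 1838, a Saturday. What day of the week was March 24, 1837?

Count forward from the earlier date (March 24, 1837) to the later (September 22, 1838):
Day-of-year of March 24, 1837: 83.
Day-of-year of September 22, 1838: 265.
1837 has 365 days, so 365 − 83 = 282 days remain in 1837.
Total: 282 + 265 = 547 days.
547 mod 7 = 1, so 1 day before Saturday is Friday.

Friday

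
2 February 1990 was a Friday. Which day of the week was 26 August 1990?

Sunday

February 1990: 28 − 2 = 26 days remain (1990 is not a leap year, so February has 28 days).
Then March (31), April (30), May (31), June (30), July (31): 31 + 30 + 31 + 30 + 31 = 153 days.
August 1–26, 1990: 26 days.
Total: 26 + 153 + 26 = 205 days.
205 mod 7 = 2, so 2 days after Friday is Sunday.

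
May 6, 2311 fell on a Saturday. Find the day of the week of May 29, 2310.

Sunday

Count forward from the earlier date (May 29, 2310) to the later (May 6, 2311):
Day-of-year of May 29, 2310: 149.
Day-of-year of May 6, 2311: 126.
2310 has 365 days, so 365 − 149 = 216 days remain in 2310.
Total: 216 + 126 = 342 days.
342 mod 7 = 6, so 6 days before Saturday is Sunday.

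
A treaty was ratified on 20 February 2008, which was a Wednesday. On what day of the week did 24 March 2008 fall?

Monday

February 2008: 29 − 20 = 9 days remain (2008 is a leap year, so February has 29 days).
March 1–24, 2008: 24 days.
Total: 9 + 24 = 33 days.
33 mod 7 = 5, so 5 days after Wednesday is Monday.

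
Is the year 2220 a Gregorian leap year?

2220 is a leap year.

Yes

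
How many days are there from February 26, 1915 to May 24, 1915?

February 1915: 28 − 26 = 2 days remain (1915 is not a leap year, so February has 28 days).
Then March (31), April (30): 31 + 30 = 61 days.
May 1–24, 1915: 24 days.
Total: 2 + 61 + 24 = 87 days.

87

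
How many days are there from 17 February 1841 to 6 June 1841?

109

February 1841: 28 − 17 = 11 days remain (1841 is not a leap year, so February has 28 days).
Then March (31), April (30), May (31): 31 + 30 + 31 = 92 days.
June 1–6, 1841: 6 days.
Total: 11 + 92 + 6 = 109 days.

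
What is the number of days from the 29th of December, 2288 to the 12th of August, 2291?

956

December 29, 2288 → December 29, 2289: 365 days.
December 29, 2289 → December 29, 2290: 365 days.
December 2290: 31 − 29 = 2 days remain.
Then January (31), February 2291 (28), March (31), April (30), May (31), June (30), July (31): 31 + 28 + 31 + 30 + 31 + 30 + 31 = 212 days.
August 1–12, 2291: 12 days.
Residual: 226 days.
Total: 956 days.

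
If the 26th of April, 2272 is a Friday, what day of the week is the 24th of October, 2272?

Thursday

April 2272: 30 − 26 = 4 days remain.
Then May (31), June (30), July (31), August (31), September (30): 31 + 30 + 31 + 31 + 30 = 153 days.
October 1–24, 2272: 24 days.
Total: 4 + 153 + 24 = 181 days.
181 mod 7 = 6, so 6 days after Friday is Thursday.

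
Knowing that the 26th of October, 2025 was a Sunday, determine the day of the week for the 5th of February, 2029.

Monday

Day-of-year of October 26, 2025: 299.
Day-of-year of February 5, 2029: 36.
2025 has 365 days, so 365 − 299 = 66 days remain in 2025.
Full years: 2026: 365; 2027: 365; 2028: 366. Sum = 1096.
Total: 66 + 1096 + 36 = 1198 days.
1198 mod 7 = 1, so 1 day after Sunday is Monday.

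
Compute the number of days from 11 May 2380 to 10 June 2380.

30

May 2380: 31 − 11 = 20 days remain.
June 1–10, 2380: 10 days.
Total: 20 + 10 = 30 days.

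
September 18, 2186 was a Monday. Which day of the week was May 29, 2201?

Day-of-year of September 18, 2186: 261.
Day-of-year of May 29, 2201: 149.
2186 has 365 days, so 365 − 261 = 104 days remain in 2186.
Full years 2187–2200: 11 common + 3 leap = 11×365 + 3×366 = 5113 days.
Total: 104 + 5113 + 149 = 5366 days.
5366 mod 7 = 4, so 4 days after Monday is Friday.

Friday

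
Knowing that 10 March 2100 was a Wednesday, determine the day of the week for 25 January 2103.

Day-of-year of March 10, 2100: 69.
Day-of-year of January 25, 2103: 25.
2100 has 365 days, so 365 − 69 = 296 days remain in 2100.
Full years: 2101: 365; 2102: 365. Sum = 730.
Total: 296 + 730 + 25 = 1051 days.
1051 mod 7 = 1, so 1 day after Wednesday is Thursday.

Thursday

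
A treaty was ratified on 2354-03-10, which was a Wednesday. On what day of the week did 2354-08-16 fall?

Monday

March 2354: 31 − 10 = 21 days remain.
Then April (30), May (31), June (30), July (31): 30 + 31 + 30 + 31 = 122 days.
August 1–16, 2354: 16 days.
Total: 21 + 122 + 16 = 159 days.
159 mod 7 = 5, so 5 days after Wednesday is Monday.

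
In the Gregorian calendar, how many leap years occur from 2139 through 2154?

Years divisible by 4 in [2139, 2154]: 2140, 2144, 2148, 2152.
No century exceptions apply. Count: 4.

4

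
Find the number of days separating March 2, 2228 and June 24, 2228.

March 2228: 31 − 2 = 29 days remain.
Then April (30), May (31): 30 + 31 = 61 days.
June 1–24, 2228: 24 days.
Total: 29 + 61 + 24 = 114 days.

114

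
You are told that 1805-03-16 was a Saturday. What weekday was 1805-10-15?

March 1805: 31 − 16 = 15 days remain.
Then April (30), May (31), June (30), July (31), August (31), September (30): 30 + 31 + 30 + 31 + 31 + 30 = 183 days.
October 1–15, 1805: 15 days.
Total: 15 + 183 + 15 = 213 days.
213 mod 7 = 3, so 3 days after Saturday is Tuesday.

Tuesday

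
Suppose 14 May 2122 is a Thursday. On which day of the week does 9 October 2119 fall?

Count forward from the earlier date (October 9, 2119) to the later (May 14, 2122):
October 9, 2119 → October 9, 2120: 366 days (2120 is a leap year).
October 9, 2120 → October 9, 2121: 365 days.
October 2121: 31 − 9 = 22 days remain.
Then November (30), December (31), January (31), February 2122 (28), March (31), April (30): 30 + 31 + 31 + 28 + 31 + 30 = 181 days.
May 1–14, 2122: 14 days.
Residual: 217 days.
Total: 948 days.
948 mod 7 = 3, so 3 days before Thursday is Monday.

Monday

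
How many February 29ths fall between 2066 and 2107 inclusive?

Years divisible by 4 in [2066, 2107]: 2068, 2072, 2076, 2080, 2084, 2088, 2092, 2096, 2100, 2104.
Of these, 2100 is divisible by 100 but not 400, so not leap.
Leap years: 10 − 1 = 9.

9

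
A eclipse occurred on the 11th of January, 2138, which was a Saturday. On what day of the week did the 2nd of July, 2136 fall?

Count forward from the earlier date (July 2, 2136) to the later (January 11, 2138):
July 2, 2136 → July 2, 2137: 365 days.
July 2137: 31 − 2 = 29 days remain.
Then August (31), September (30), October (31), November (30), December (31): 31 + 30 + 31 + 30 + 31 = 153 days.
January 1–11, 2138: 11 days.
Residual: 193 days.
Total: 558 days.
558 mod 7 = 5, so 5 days before Saturday is Monday.

Monday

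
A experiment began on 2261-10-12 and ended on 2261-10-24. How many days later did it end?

12

Within October 2261: 24 − 12 = 12 days.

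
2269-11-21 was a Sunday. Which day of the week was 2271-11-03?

November 21, 2269 → November 21, 2270: 365 days.
November 2270: 30 − 21 = 9 days remain.
Then 11 full months totalling 335 days.
November 1–3, 2271: 3 days.
Residual: 347 days.
Total: 712 days.
712 mod 7 = 5, so 5 days after Sunday is Friday.

Friday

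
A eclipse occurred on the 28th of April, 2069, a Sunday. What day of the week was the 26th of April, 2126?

Friday

From April 28, 2069 to April 28, 2125: 56 years, of which 13 contain a Feb 29 — 43×365 + 13×366 = 20453 days.
(2100 is not a leap year (divisible by 100 but not 400).)
April 2125: 30 − 28 = 2 days remain.
Then 11 full months totalling 335 days.
April 1–26, 2126: 26 days.
Residual: 363 days.
Total: 20816 days.
20816 mod 7 = 5, so 5 days after Sunday is Friday.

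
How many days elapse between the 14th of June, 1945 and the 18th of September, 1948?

June 14, 1945 → June 14, 1946: 365 days.
June 14, 1946 → June 14, 1947: 365 days.
June 14, 1947 → June 14, 1948: 366 days (1948 is a leap year).
June 1948: 30 − 14 = 16 days remain.
Then July (31), August (31): 31 + 31 = 62 days.
September 1–18, 1948: 18 days.
Residual: 96 days.
Total: 1192 days.

1192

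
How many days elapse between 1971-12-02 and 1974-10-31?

Day-of-year of December 2, 1971: 336.
Day-of-year of October 31, 1974: 304.
1971 has 365 days, so 365 − 336 = 29 days remain in 1971.
Full years: 1972: 366; 1973: 365. Sum = 731.
Total: 29 + 731 + 304 = 1064 days.

1064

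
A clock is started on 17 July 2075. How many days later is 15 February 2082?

July 17, 2075 → July 17, 2076: 366 days (2076 is a leap year).
July 17, 2076 → July 17, 2077: 365 days.
July 17, 2077 → July 17, 2078: 365 days.
July 17, 2078 → July 17, 2079: 365 days.
July 17, 2079 → July 17, 2080: 366 days (2080 is a leap year).
July 17, 2080 → July 17, 2081: 365 days.
July 2081: 31 − 17 = 14 days remain.
Then August (31), September (30), October (31), November (30), December (31), January (31): 31 + 30 + 31 + 30 + 31 + 31 = 184 days.
February 1–15, 2082: 15 days (2082 is not a leap year).
Residual: 213 days.
Total: 2405 days.

2405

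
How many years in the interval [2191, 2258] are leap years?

Years divisible by 4: 2192, 2196, …, 2256 — 17 in all.
Of these, 2200 is divisible by 100 but not 400, so not leap.
Leap years: 17 − 1 = 16.

16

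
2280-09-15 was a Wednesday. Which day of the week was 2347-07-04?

From September 15, 2280 to September 15, 2346: 66 years, of which 15 contain a Feb 29 — 51×365 + 15×366 = 24105 days.
(2300 is not a leap year (divisible by 100 but not 400).)
September 2346: 30 − 15 = 15 days remain.
Then 9 full months totalling 273 days.
July 1–4, 2347: 4 days.
Residual: 292 days.
Total: 24397 days.
24397 mod 7 = 2, so 2 days after Wednesday is Friday.

Friday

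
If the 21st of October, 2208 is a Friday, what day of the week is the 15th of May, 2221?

From October 21, 2208 to October 21, 2220: 12 years, of which 3 contain a Feb 29 — 9×365 + 3×366 = 4383 days.
October 2220: 31 − 21 = 10 days remain.
Then November (30), December (31), January (31), February 2221 (28), March (31), April (30): 30 + 31 + 31 + 28 + 31 + 30 = 181 days.
May 1–15, 2221: 15 days.
Residual: 206 days.
Total: 4589 days.
4589 mod 7 = 4, so 4 days after Friday is Tuesday.

Tuesday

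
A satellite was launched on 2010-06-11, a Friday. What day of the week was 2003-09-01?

Count forward from the earlier date (September 1, 2003) to the later (June 11, 2010):
September 1, 2003 → September 1, 2004: 366 days (2004 is a leap year).
September 1, 2004 → September 1, 2005: 365 days.
September 1, 2005 → September 1, 2006: 365 days.
September 1, 2006 → September 1, 2007: 365 days.
September 1, 2007 → September 1, 2008: 366 days (2008 is a leap year).
September 1, 2008 → September 1, 2009: 365 days.
September 2009: 30 − 1 = 29 days remain.
Then October (31), November (30), December (31), January (31), February 2010 (28), March (31), April (30), May (31): 31 + 30 + 31 + 31 + 28 + 31 + 30 + 31 = 243 days.
June 1–11, 2010: 11 days.
Residual: 283 days.
Total: 2475 days.
2475 mod 7 = 4, so 4 days before Friday is Monday.

Monday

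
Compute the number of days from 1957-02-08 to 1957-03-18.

38

February 1957: 28 − 8 = 20 days remain (1957 is not a leap year, so February has 28 days).
March 1–18, 1957: 18 days.
Total: 20 + 18 = 38 days.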